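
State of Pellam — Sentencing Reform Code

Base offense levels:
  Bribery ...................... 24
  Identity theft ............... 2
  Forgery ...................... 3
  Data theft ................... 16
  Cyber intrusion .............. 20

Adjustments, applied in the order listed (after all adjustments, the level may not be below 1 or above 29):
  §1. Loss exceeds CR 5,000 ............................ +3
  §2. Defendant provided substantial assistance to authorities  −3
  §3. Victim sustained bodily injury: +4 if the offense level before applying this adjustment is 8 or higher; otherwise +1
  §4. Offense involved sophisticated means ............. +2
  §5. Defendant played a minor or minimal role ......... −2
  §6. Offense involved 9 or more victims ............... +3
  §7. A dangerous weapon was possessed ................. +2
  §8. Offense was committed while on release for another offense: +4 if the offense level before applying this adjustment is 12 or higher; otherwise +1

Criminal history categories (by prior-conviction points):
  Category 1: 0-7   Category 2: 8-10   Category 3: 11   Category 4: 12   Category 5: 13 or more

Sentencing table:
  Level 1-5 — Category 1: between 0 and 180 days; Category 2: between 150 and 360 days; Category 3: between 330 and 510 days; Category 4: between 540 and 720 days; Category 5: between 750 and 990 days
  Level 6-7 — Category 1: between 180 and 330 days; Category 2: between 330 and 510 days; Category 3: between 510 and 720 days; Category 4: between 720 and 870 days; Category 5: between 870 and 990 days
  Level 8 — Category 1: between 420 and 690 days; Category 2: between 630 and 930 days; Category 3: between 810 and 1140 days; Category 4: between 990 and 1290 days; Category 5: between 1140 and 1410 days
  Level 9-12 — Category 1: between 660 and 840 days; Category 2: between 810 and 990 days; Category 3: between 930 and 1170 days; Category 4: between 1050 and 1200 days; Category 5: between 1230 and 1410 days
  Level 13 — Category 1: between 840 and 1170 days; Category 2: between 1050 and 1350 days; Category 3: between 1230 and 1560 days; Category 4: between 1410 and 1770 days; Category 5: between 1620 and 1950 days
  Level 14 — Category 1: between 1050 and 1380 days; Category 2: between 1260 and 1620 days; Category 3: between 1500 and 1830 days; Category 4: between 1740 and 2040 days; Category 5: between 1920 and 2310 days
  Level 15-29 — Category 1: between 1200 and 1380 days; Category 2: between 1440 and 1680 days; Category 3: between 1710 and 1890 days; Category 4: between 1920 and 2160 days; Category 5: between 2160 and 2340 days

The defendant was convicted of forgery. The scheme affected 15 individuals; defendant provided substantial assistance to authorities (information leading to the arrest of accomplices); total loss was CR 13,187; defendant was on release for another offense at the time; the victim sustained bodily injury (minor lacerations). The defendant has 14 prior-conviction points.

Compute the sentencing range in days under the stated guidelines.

1140-1410 days

Base offense level for forgery: 3.
§1 applies: 3 + 3 = 6.
§2 applies: 6 − 3 = 3.
§3 applies (level before this adjustment is 3 < 8, so +1): 3 + 1 = 4.
§5 does not apply.
§6 applies: 4 + 3 = 7.
§7 does not apply.
§8 applies (level before this adjustment is 7 < 12, so +1): 7 + 1 = 8.
Final offense level: 8.
Criminal history: 14 prior points → Category 5 (13+).
Level 8 falls in the 8 band.
Grid: Level 8 × Category 5 = 1140-1410 days.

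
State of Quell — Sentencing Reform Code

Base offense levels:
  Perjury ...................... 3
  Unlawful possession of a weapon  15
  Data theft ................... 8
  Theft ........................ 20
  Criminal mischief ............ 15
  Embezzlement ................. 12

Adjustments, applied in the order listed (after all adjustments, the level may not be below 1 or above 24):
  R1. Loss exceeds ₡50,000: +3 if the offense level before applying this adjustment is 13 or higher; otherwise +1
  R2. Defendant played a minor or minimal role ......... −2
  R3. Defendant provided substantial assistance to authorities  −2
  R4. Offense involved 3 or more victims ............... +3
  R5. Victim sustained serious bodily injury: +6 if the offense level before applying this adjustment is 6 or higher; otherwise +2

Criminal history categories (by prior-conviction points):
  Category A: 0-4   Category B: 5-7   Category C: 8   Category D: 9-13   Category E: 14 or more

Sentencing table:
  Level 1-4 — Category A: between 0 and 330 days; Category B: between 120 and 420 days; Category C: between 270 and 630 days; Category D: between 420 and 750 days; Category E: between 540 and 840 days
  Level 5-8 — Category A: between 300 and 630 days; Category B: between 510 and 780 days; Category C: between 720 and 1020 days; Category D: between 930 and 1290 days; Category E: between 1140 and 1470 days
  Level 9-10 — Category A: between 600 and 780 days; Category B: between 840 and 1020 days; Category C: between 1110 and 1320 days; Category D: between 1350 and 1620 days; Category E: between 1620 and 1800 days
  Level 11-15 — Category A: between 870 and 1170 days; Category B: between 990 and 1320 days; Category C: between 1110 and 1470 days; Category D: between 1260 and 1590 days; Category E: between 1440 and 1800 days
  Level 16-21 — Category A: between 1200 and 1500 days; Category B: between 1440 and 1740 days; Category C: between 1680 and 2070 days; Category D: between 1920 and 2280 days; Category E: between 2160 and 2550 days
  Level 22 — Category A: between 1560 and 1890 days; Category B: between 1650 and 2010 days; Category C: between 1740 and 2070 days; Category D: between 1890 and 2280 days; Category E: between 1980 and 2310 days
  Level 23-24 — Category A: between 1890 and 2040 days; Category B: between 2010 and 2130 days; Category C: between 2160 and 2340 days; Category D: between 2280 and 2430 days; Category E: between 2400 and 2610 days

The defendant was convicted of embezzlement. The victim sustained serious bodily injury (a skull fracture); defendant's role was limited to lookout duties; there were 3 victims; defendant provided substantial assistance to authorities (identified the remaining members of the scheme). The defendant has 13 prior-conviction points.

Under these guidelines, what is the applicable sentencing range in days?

1920-2280 days

Base offense level for embezzlement: 12.
R1 does not apply.
R2 applies: 12 − 2 = 10.
R3 applies: 10 − 2 = 8.
R4 applies: 8 + 3 = 11.
R5 applies (level before this adjustment is 11 ≥ 6, so +6): 11 + 6 = 17.
Final offense level: 17.
Criminal history: 13 prior points → Category D (9-13).
Level 17 falls in the 16-21 band.
Grid: Level 16-21 × Category D = 1920-2280 days.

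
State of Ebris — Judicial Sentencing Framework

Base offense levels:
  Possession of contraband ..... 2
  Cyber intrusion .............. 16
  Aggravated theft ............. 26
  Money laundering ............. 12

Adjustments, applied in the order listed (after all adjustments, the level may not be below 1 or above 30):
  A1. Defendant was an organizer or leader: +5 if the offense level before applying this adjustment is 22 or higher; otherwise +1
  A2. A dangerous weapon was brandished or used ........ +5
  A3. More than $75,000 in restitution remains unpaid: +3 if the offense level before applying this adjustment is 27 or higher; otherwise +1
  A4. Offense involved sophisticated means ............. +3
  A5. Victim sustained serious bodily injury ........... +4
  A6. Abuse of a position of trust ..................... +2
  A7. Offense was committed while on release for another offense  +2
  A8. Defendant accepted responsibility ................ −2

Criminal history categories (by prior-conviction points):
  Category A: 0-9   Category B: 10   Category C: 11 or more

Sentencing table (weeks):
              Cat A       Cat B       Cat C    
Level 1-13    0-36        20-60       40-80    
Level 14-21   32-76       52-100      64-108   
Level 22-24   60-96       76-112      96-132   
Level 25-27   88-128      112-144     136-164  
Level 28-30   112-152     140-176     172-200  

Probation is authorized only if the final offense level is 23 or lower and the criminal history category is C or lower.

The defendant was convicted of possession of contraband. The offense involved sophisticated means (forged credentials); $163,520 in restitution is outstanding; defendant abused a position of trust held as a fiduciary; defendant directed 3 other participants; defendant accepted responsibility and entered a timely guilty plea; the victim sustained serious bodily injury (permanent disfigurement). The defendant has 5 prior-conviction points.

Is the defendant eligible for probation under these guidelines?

Yes

Base offense level for possession of contraband: 2.
A1 applies (level before this adjustment is 2 < 22, so +1): 2 + 1 = 3.
A2 does not apply.
A3 applies (level before this adjustment is 3 < 27, so +1): 3 + 1 = 4.
A4 applies: 4 + 3 = 7.
A5 applies: 7 + 4 = 11.
A6 applies: 11 + 2 = 13.
A7 does not apply.
A8 applies: 13 − 2 = 11.
Final offense level: 11.
Criminal history: 5 prior points → Category A (0-9).
Level 11 falls in the 1-13 band.
Grid: Level 1-13 × Category A = 0-36 weeks.
Probation check: level 11 ≤ 23 and category A ≤ C → eligible.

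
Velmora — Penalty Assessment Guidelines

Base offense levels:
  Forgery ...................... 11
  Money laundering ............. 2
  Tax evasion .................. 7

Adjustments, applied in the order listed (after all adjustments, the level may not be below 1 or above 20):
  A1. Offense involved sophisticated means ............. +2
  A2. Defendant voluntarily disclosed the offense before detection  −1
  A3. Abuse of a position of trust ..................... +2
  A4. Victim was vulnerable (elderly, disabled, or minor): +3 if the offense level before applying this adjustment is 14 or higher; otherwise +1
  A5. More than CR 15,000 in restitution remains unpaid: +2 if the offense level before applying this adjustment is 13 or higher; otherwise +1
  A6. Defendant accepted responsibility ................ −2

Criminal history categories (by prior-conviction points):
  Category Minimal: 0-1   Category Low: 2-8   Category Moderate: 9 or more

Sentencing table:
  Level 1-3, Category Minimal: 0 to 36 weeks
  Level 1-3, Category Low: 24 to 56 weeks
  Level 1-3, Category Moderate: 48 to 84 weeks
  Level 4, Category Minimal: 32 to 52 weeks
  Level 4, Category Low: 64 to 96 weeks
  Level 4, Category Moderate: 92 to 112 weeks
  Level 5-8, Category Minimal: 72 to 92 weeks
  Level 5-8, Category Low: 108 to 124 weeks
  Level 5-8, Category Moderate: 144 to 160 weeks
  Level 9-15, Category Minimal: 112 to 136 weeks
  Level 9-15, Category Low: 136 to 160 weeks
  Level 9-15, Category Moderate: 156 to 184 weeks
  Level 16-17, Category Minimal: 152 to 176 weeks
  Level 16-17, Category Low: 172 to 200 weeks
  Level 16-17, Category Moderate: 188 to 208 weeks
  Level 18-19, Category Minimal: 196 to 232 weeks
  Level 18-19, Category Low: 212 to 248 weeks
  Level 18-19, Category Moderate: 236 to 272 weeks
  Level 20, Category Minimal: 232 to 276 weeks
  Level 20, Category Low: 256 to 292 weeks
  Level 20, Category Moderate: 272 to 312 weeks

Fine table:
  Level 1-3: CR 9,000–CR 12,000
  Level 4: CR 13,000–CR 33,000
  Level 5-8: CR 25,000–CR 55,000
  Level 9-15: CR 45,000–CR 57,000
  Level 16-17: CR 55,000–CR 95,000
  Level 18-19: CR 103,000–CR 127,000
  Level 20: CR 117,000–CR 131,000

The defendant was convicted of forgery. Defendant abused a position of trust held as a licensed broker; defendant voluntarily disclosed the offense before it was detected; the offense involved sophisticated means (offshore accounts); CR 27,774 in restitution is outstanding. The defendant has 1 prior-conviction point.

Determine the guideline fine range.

CR 55,000–CR 95,000

Base offense level for forgery: 11.
A1 applies: 11 + 2 = 13.
A2 applies: 13 − 1 = 12.
A3 applies: 12 + 2 = 14.
A4 does not apply.
A5 applies (level before this adjustment is 14 ≥ 13, so +2): 14 + 2 = 16.
A6 does not apply.
Final offense level: 16.
Level 16 falls in the 16-17 band.
Fine table: Level 16-17 → CR 55,000–CR 95,000.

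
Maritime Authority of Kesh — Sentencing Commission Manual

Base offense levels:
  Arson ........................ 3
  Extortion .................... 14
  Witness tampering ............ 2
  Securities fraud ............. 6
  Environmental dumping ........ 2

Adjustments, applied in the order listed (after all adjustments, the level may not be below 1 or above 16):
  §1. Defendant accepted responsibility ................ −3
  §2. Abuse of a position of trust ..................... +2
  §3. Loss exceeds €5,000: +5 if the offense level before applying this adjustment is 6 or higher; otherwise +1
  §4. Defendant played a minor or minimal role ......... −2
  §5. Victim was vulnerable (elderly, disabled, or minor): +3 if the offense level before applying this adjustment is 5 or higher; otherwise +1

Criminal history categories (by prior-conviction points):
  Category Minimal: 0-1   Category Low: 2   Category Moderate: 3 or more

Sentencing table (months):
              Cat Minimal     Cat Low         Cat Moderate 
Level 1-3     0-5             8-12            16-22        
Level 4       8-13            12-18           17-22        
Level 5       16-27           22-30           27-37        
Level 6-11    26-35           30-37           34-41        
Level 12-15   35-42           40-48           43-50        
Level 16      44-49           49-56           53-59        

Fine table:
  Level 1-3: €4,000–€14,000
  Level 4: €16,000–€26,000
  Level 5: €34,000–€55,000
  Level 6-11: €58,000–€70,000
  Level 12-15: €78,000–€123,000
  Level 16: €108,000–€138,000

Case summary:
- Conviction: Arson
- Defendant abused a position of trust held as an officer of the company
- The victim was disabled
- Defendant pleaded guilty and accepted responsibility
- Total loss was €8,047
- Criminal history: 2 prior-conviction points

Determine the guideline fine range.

€16,000–€26,000

Base offense level for arson: 3.
§1 applies: 3 − 3 = 0.
§2 applies: 0 + 2 = 2.
§3 applies (level before this adjustment is 2 < 6, so +1): 2 + 1 = 3.
§4 does not apply.
§5 applies (level before this adjustment is 3 < 5, so +1): 3 + 1 = 4.
Final offense level: 4.
Level 4 falls in the 4 band.
Fine table: Level 4 → €16,000–€26,000.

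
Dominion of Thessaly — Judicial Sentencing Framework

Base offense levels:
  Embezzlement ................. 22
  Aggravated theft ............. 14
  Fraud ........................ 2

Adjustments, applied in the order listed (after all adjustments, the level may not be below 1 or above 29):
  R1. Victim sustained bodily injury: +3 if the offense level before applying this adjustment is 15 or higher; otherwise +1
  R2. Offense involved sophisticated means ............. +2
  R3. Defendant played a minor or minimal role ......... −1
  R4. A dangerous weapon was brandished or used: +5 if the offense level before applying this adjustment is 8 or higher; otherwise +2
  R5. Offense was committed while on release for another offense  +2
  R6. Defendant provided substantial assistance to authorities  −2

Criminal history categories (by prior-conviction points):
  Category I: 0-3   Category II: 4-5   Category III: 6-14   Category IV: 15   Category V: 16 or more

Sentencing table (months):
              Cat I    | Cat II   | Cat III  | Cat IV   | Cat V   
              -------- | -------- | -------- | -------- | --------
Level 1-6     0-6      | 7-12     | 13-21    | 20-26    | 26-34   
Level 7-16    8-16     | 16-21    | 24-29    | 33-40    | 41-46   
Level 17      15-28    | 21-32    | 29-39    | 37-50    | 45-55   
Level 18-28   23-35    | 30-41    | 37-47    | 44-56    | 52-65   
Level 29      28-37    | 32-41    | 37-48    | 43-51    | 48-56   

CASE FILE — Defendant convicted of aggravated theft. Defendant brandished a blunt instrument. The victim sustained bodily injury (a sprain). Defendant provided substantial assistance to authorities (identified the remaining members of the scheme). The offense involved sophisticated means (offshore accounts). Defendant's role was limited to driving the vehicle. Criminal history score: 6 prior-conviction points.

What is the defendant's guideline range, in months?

37-47 months

Base offense level for aggravated theft: 14.
R1 applies (level before this adjustment is 14 < 15, so +1): 14 + 1 = 15.
R2 applies: 15 + 2 = 17.
R3 applies: 17 − 1 = 16.
R4 applies (level before this adjustment is 16 ≥ 8, so +5): 16 + 5 = 21.
R5 does not apply.
R6 applies: 21 − 2 = 19.
Final offense level: 19.
Criminal history: 6 prior points → Category III (6-14).
Level 19 falls in the 18-28 band.
Grid: Level 18-28 × Category III = 37-47 months.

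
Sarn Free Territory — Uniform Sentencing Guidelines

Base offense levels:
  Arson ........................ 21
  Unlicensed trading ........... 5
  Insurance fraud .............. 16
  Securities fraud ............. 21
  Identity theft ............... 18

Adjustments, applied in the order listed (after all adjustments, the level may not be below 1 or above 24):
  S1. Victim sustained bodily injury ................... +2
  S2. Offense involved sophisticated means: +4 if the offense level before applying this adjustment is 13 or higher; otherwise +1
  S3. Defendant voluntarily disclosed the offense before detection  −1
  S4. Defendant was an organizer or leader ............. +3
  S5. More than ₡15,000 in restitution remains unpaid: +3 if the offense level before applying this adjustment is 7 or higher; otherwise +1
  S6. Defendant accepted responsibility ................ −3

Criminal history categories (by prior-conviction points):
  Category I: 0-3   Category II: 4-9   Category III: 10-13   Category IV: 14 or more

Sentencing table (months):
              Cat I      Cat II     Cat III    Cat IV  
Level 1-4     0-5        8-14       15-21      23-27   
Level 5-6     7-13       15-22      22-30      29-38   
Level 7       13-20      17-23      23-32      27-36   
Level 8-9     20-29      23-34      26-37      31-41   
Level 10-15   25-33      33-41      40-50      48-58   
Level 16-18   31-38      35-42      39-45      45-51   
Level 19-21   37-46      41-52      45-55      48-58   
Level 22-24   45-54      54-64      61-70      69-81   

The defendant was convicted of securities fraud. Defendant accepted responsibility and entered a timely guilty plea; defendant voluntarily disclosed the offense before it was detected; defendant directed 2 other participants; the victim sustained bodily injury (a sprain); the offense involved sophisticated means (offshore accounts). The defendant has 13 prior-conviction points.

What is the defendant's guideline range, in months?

Base offense level for securities fraud: 21.
S1 applies: 21 + 2 = 23.
S2 applies (level before this adjustment is 23 ≥ 13, so +4): 23 + 4 = 27.
S3 applies: 27 − 1 = 26.
S4 applies: 26 + 3 = 29.
S5 does not apply.
S6 applies: 29 − 3 = 26.
Level 26 exceeds the maximum of 24; capped at 24.
Final offense level: 24.
Criminal history: 13 prior points → Category III (10-13).
Level 24 falls in the 22-24 band.
Grid: Level 22-24 × Category III = 61-70 months.

61-70 months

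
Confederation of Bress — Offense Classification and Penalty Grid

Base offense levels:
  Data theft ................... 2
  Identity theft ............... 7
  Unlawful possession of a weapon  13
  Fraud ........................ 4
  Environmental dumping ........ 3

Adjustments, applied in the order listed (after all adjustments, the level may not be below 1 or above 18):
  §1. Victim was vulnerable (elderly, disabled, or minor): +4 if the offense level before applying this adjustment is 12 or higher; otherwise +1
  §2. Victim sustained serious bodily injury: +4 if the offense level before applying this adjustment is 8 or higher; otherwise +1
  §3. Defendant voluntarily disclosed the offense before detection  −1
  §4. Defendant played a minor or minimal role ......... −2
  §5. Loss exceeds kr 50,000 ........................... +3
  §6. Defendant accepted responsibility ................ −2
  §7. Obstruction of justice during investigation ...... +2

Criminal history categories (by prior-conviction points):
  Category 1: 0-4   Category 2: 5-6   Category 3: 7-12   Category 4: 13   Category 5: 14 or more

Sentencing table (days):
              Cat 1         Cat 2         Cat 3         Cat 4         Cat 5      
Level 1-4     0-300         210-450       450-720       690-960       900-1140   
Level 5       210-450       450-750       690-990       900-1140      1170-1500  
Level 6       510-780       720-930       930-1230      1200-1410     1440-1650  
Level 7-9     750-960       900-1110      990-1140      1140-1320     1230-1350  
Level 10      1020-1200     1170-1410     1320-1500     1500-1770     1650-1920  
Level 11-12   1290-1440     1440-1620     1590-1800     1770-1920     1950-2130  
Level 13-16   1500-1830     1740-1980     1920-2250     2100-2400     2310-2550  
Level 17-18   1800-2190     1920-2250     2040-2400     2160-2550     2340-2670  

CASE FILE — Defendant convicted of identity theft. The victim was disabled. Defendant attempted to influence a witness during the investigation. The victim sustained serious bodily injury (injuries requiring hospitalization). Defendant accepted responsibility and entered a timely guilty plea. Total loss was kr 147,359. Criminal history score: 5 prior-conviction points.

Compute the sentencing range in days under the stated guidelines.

1740-1980 days

Base offense level for identity theft: 7.
§1 applies (level before this adjustment is 7 < 12, so +1): 7 + 1 = 8.
§2 applies (level before this adjustment is 8 ≥ 8, so +4): 8 + 4 = 12.
§5 applies: 12 + 3 = 15.
§6 applies: 15 − 2 = 13.
§7 applies: 13 + 2 = 15.
Final offense level: 15.
Criminal history: 5 prior points → Category 2 (5-6).
Level 15 falls in the 13-16 band.
Grid: Level 13-16 × Category 2 = 1740-1980 days.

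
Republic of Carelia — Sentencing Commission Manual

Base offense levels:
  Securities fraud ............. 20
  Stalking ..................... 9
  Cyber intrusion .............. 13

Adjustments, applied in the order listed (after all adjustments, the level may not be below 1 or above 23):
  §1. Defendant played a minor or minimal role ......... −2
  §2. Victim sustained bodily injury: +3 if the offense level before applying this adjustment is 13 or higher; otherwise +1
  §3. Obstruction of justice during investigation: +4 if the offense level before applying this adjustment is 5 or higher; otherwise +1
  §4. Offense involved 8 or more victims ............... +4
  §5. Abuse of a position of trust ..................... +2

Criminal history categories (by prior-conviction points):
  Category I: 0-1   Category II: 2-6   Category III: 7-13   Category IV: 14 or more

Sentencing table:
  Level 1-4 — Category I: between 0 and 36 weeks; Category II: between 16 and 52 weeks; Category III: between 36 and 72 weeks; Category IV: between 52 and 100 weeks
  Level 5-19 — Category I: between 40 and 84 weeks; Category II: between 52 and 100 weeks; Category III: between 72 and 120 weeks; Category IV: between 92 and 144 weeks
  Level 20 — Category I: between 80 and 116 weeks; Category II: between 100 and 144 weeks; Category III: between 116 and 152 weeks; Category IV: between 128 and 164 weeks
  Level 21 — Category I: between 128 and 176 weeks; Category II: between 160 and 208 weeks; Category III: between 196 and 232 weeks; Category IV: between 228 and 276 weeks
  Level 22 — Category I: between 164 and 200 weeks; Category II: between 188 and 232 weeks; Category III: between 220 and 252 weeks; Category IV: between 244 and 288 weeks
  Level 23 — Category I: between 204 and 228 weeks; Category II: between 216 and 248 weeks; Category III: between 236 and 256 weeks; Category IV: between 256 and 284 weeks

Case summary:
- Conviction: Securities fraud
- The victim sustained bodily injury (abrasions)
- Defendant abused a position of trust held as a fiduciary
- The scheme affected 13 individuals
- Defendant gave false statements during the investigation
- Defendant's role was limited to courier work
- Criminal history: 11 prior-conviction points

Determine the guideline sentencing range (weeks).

Base offense level for securities fraud: 20.
§1 applies: 20 − 2 = 18.
§2 applies (level before this adjustment is 18 ≥ 13, so +3): 18 + 3 = 21.
§3 applies (level before this adjustment is 21 ≥ 5, so +4): 21 + 4 = 25.
§4 applies: 25 + 4 = 29.
§5 applies: 29 + 2 = 31.
Level 31 exceeds the maximum of 23; capped at 23.
Final offense level: 23.
Criminal history: 11 prior points → Category III (7-13).
Level 23 falls in the 23 band.
Grid: Level 23 × Category III = 236-256 weeks.

236-256 weeks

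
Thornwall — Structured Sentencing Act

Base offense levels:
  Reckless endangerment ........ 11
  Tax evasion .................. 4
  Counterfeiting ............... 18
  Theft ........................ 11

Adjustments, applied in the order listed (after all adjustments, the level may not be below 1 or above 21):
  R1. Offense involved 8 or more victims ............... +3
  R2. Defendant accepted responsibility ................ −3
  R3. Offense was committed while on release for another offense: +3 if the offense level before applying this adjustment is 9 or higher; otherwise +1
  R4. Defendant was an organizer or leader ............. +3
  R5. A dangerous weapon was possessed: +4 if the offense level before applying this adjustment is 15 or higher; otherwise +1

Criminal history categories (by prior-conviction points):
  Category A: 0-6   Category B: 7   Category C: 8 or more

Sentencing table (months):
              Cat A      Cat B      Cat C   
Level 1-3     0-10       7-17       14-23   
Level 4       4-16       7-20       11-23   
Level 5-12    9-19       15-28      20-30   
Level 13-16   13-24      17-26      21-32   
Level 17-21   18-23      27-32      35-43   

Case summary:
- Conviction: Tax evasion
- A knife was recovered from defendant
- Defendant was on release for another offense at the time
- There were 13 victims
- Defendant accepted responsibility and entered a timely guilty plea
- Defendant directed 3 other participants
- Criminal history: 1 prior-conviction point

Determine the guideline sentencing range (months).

9-19 months

Base offense level for tax evasion: 4.
R1 applies: 4 + 3 = 7.
R2 applies: 7 − 3 = 4.
R3 applies (level before this adjustment is 4 < 9, so +1): 4 + 1 = 5.
R4 applies: 5 + 3 = 8.
R5 applies (level before this adjustment is 8 < 15, so +1): 8 + 1 = 9.
Final offense level: 9.
Criminal history: 1 prior point → Category A (0-6).
Level 9 falls in the 5-12 band.
Grid: Level 5-12 × Category A = 9-19 months.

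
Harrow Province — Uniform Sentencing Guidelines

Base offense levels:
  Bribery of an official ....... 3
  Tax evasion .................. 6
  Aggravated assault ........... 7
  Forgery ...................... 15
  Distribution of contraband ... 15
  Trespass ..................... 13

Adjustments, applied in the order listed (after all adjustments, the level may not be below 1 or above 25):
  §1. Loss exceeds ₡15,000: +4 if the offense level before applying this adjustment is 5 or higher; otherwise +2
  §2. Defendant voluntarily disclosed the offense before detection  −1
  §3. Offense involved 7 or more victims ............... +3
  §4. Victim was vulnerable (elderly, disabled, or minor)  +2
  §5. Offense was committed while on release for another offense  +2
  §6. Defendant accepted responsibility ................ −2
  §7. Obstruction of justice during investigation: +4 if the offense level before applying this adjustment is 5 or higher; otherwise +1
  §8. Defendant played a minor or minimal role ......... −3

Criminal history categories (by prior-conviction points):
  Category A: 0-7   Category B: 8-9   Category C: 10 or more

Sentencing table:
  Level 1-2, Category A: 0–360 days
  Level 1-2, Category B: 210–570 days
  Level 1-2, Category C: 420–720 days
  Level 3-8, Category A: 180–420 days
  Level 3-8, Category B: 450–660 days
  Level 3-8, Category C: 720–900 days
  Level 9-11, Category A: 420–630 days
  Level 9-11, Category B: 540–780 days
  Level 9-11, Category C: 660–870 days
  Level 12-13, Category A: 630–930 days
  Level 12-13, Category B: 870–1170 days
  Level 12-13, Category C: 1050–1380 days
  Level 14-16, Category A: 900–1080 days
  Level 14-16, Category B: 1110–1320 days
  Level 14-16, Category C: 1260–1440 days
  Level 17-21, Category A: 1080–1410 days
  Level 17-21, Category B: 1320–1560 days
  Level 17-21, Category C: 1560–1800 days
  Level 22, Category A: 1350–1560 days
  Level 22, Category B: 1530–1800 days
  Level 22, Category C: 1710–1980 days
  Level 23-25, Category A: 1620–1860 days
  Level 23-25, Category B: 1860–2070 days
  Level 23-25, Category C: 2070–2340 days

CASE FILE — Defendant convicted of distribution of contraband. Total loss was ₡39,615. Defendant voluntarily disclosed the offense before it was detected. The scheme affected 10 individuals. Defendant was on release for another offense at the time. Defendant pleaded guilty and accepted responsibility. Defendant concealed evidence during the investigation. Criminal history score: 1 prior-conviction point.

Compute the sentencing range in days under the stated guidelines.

Base offense level for distribution of contraband: 15.
§1 applies (level before this adjustment is 15 ≥ 5, so +4): 15 + 4 = 19.
§2 applies: 19 − 1 = 18.
§3 applies: 18 + 3 = 21.
§4 does not apply.
§5 applies: 21 + 2 = 23.
§6 applies: 23 − 2 = 21.
§7 applies (level before this adjustment is 21 ≥ 5, so +4): 21 + 4 = 25.
§8 does not apply.
Final offense level: 25.
Criminal history: 1 prior point → Category A (0-7).
Level 25 falls in the 23-25 band.
Grid: Level 23-25 × Category A = 1620-1860 days.

1620-1860 days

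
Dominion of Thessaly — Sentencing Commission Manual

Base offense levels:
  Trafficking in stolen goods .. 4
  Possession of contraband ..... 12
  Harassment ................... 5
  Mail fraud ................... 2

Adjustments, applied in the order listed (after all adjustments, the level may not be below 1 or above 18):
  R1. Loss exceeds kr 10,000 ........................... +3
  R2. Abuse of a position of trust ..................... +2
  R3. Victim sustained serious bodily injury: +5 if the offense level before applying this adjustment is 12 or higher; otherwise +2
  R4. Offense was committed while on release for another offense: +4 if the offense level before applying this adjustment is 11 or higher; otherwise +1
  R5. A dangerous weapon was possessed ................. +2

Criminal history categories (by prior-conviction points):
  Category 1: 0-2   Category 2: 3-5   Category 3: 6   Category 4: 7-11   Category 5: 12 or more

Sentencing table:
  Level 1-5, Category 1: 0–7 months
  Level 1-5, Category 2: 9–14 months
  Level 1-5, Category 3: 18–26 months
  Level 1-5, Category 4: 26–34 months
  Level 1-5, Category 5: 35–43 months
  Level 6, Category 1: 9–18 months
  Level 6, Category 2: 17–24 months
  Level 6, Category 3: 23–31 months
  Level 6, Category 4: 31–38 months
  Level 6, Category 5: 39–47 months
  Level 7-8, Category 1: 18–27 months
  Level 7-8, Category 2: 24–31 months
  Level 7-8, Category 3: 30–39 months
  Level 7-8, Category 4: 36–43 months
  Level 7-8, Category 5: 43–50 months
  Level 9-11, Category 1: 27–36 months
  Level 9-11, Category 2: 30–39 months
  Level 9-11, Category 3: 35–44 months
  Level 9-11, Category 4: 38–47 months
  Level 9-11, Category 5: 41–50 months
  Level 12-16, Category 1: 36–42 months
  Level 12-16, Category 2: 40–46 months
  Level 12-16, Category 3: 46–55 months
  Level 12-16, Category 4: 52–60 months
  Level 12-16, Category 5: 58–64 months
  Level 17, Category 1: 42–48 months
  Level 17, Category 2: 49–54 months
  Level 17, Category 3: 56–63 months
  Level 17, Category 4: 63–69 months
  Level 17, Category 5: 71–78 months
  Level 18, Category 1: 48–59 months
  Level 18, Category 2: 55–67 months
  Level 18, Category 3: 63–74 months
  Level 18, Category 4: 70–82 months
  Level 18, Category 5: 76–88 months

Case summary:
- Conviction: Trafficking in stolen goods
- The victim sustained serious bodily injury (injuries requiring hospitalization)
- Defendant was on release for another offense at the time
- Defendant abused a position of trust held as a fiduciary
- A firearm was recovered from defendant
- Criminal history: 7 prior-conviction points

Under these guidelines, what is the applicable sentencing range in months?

Base offense level for trafficking in stolen goods: 4.
R2 applies: 4 + 2 = 6.
R3 applies (level before this adjustment is 6 < 12, so +2): 6 + 2 = 8.
R4 applies (level before this adjustment is 8 < 11, so +1): 8 + 1 = 9.
R5 applies: 9 + 2 = 11.
Final offense level: 11.
Criminal history: 7 prior points → Category 4 (7-11).
Level 11 falls in the 9-11 band.
Grid: Level 9-11 × Category 4 = 38-47 months.

38-47 months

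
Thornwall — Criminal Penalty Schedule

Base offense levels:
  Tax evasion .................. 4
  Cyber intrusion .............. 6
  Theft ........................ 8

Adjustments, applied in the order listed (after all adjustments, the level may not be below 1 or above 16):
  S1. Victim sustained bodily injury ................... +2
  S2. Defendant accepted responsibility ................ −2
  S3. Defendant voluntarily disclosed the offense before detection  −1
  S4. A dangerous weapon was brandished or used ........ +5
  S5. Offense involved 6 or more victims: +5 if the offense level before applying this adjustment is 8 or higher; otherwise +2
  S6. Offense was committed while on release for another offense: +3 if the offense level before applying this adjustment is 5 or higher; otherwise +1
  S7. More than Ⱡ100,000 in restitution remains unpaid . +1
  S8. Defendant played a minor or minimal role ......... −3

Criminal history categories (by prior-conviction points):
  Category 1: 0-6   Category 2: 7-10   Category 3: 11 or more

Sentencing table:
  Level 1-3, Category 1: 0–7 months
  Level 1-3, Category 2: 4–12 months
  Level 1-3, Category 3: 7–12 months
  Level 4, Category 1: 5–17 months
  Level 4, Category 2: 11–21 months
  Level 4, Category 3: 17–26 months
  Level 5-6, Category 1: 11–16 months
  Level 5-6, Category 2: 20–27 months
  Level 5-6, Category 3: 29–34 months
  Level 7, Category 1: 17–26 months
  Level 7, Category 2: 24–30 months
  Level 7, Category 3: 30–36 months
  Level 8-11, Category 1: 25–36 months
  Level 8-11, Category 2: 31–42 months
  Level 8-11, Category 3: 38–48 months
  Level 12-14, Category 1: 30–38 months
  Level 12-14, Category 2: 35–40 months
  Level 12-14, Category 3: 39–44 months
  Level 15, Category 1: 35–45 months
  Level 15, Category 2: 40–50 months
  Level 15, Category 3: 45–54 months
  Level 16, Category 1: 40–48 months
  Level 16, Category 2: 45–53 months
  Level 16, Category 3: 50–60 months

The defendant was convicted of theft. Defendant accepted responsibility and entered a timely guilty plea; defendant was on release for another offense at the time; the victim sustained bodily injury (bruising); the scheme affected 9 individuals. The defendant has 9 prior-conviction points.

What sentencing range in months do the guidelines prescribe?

Base offense level for theft: 8.
S1 applies: 8 + 2 = 10.
S2 applies: 10 − 2 = 8.
S3 does not apply.
S4 does not apply.
S5 applies (level before this adjustment is 8 ≥ 8, so +5): 8 + 5 = 13.
S6 applies (level before this adjustment is 13 ≥ 5, so +3): 13 + 3 = 16.
S7 does not apply.
S8 does not apply.
Final offense level: 16.
Criminal history: 9 prior points → Category 2 (7-10).
Level 16 falls in the 16 band.
Grid: Level 16 × Category 2 = 45-53 months.

45-53 months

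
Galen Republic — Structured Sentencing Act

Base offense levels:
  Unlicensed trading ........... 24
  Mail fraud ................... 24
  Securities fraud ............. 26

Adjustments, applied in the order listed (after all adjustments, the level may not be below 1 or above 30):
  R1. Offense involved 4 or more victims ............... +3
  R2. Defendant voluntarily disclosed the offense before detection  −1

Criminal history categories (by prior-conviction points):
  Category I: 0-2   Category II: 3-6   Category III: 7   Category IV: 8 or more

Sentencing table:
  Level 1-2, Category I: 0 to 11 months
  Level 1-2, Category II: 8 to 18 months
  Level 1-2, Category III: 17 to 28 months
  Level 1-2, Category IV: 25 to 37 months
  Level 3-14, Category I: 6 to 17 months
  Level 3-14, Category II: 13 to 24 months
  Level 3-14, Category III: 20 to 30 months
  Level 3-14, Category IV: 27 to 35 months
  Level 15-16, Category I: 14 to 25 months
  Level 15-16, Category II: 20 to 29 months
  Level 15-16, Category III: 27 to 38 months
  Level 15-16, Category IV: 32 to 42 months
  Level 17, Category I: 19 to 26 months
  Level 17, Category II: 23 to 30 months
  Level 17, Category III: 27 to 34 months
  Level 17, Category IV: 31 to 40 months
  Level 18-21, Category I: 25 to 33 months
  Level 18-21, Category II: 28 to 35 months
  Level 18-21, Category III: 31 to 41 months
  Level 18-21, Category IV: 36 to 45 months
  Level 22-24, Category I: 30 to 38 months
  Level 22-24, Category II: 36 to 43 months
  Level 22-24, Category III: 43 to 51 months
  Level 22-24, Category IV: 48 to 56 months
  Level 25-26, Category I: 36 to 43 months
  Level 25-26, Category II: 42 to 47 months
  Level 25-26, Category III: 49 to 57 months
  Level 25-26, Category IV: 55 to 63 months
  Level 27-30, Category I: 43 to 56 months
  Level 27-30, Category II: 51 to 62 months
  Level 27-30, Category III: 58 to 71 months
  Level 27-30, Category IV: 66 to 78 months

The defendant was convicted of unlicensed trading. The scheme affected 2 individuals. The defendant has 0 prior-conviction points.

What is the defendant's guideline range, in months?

30-38 months

Base offense level for unlicensed trading: 24.
Final offense level: 24.
Criminal history: 0 prior points → Category I (0-2).
Level 24 falls in the 22-24 band.
Grid: Level 22-24 × Category I = 30-38 months.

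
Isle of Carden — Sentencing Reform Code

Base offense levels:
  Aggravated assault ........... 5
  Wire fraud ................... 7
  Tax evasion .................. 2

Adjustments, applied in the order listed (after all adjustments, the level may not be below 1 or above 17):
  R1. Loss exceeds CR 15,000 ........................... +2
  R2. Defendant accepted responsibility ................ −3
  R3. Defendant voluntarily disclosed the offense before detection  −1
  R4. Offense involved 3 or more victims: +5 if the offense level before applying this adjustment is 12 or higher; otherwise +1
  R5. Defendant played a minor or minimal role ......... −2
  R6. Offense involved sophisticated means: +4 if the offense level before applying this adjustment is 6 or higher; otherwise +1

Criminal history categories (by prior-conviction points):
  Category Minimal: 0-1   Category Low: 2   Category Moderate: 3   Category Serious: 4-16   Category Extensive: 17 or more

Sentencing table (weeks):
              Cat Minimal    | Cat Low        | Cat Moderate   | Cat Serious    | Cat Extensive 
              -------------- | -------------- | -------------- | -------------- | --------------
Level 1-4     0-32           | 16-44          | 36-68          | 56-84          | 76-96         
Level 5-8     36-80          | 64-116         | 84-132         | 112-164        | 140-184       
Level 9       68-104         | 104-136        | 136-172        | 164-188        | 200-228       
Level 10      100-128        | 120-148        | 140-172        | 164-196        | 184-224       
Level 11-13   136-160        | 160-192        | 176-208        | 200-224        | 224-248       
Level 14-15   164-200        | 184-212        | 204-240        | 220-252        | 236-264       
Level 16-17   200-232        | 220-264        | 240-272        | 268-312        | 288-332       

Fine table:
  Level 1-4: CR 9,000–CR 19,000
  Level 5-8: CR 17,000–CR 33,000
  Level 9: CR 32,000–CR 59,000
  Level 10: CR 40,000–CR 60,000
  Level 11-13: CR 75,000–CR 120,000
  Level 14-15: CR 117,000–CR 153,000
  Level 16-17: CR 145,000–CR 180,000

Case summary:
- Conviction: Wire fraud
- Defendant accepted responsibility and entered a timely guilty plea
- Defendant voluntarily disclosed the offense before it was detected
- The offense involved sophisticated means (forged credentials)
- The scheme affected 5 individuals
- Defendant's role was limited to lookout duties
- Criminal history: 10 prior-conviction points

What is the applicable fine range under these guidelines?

Base offense level for wire fraud: 7.
R1 does not apply.
R2 applies: 7 − 3 = 4.
R3 applies: 4 − 1 = 3.
R4 applies (level before this adjustment is 3 < 12, so +1): 3 + 1 = 4.
R5 applies: 4 − 2 = 2.
R6 applies (level before this adjustment is 2 < 6, so +1): 2 + 1 = 3.
Final offense level: 3.
Level 3 falls in the 1-4 band.
Fine table: Level 1-4 → CR 9,000–CR 19,000.

CR 9,000–CR 19,000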